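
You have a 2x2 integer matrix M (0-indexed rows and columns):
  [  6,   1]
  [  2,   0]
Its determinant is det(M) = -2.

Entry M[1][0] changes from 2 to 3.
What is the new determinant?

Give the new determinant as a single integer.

Answer: -3

Derivation:
det is linear in row 1: changing M[1][0] by delta changes det by delta * cofactor(1,0).
Cofactor C_10 = (-1)^(1+0) * minor(1,0) = -1
Entry delta = 3 - 2 = 1
Det delta = 1 * -1 = -1
New det = -2 + -1 = -3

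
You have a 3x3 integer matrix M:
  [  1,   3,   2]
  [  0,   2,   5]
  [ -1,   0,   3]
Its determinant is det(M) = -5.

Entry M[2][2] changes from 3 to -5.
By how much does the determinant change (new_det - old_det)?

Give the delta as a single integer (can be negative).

Cofactor C_22 = 2
Entry delta = -5 - 3 = -8
Det delta = entry_delta * cofactor = -8 * 2 = -16

Answer: -16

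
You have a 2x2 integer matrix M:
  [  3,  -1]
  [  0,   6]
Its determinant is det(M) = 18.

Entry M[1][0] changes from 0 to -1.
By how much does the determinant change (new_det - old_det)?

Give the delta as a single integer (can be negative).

Answer: -1

Derivation:
Cofactor C_10 = 1
Entry delta = -1 - 0 = -1
Det delta = entry_delta * cofactor = -1 * 1 = -1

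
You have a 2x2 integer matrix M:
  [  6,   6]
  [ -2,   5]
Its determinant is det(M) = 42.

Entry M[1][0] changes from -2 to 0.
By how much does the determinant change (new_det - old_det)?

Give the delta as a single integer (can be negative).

Answer: -12

Derivation:
Cofactor C_10 = -6
Entry delta = 0 - -2 = 2
Det delta = entry_delta * cofactor = 2 * -6 = -12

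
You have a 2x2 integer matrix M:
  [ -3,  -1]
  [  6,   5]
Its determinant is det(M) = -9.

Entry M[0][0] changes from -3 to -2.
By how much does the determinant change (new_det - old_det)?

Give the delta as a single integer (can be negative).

Answer: 5

Derivation:
Cofactor C_00 = 5
Entry delta = -2 - -3 = 1
Det delta = entry_delta * cofactor = 1 * 5 = 5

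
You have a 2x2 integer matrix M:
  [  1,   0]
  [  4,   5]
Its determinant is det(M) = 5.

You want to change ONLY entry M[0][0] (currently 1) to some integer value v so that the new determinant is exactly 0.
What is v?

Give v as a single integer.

det is linear in entry M[0][0]: det = old_det + (v - 1) * C_00
Cofactor C_00 = 5
Want det = 0: 5 + (v - 1) * 5 = 0
  (v - 1) = -5 / 5 = -1
  v = 1 + (-1) = 0

Answer: 0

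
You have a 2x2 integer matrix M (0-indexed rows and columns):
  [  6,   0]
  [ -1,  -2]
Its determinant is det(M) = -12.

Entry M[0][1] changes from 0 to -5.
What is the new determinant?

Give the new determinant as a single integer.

Answer: -17

Derivation:
det is linear in row 0: changing M[0][1] by delta changes det by delta * cofactor(0,1).
Cofactor C_01 = (-1)^(0+1) * minor(0,1) = 1
Entry delta = -5 - 0 = -5
Det delta = -5 * 1 = -5
New det = -12 + -5 = -17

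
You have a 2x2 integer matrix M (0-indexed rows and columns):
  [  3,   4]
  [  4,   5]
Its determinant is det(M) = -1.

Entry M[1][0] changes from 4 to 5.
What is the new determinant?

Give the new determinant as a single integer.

Answer: -5

Derivation:
det is linear in row 1: changing M[1][0] by delta changes det by delta * cofactor(1,0).
Cofactor C_10 = (-1)^(1+0) * minor(1,0) = -4
Entry delta = 5 - 4 = 1
Det delta = 1 * -4 = -4
New det = -1 + -4 = -5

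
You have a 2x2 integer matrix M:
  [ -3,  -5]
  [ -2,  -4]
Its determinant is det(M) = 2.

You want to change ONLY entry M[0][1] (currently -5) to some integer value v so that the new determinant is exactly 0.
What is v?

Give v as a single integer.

Answer: -6

Derivation:
det is linear in entry M[0][1]: det = old_det + (v - -5) * C_01
Cofactor C_01 = 2
Want det = 0: 2 + (v - -5) * 2 = 0
  (v - -5) = -2 / 2 = -1
  v = -5 + (-1) = -6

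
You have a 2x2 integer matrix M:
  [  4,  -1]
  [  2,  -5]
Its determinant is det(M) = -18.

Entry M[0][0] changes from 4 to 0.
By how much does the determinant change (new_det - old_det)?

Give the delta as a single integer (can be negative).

Answer: 20

Derivation:
Cofactor C_00 = -5
Entry delta = 0 - 4 = -4
Det delta = entry_delta * cofactor = -4 * -5 = 20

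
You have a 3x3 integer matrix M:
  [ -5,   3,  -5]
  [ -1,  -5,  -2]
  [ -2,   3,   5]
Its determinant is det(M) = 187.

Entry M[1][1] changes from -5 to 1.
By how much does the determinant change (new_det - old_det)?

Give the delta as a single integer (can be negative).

Answer: -210

Derivation:
Cofactor C_11 = -35
Entry delta = 1 - -5 = 6
Det delta = entry_delta * cofactor = 6 * -35 = -210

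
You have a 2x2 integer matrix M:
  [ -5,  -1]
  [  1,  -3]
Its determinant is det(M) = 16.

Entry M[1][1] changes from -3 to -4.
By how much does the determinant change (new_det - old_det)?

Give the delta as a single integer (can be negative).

Cofactor C_11 = -5
Entry delta = -4 - -3 = -1
Det delta = entry_delta * cofactor = -1 * -5 = 5

Answer: 5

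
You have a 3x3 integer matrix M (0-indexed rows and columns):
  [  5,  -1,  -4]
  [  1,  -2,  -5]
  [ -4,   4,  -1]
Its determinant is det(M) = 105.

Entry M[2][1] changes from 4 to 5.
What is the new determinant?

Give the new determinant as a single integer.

Answer: 126

Derivation:
det is linear in row 2: changing M[2][1] by delta changes det by delta * cofactor(2,1).
Cofactor C_21 = (-1)^(2+1) * minor(2,1) = 21
Entry delta = 5 - 4 = 1
Det delta = 1 * 21 = 21
New det = 105 + 21 = 126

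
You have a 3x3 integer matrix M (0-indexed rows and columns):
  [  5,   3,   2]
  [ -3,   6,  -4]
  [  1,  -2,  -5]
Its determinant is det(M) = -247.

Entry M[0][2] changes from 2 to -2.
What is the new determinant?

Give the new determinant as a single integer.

det is linear in row 0: changing M[0][2] by delta changes det by delta * cofactor(0,2).
Cofactor C_02 = (-1)^(0+2) * minor(0,2) = 0
Entry delta = -2 - 2 = -4
Det delta = -4 * 0 = 0
New det = -247 + 0 = -247

Answer: -247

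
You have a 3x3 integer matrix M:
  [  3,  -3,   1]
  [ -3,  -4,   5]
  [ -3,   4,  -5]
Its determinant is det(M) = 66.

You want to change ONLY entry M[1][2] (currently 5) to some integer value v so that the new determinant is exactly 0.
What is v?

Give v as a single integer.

Answer: 27

Derivation:
det is linear in entry M[1][2]: det = old_det + (v - 5) * C_12
Cofactor C_12 = -3
Want det = 0: 66 + (v - 5) * -3 = 0
  (v - 5) = -66 / -3 = 22
  v = 5 + (22) = 27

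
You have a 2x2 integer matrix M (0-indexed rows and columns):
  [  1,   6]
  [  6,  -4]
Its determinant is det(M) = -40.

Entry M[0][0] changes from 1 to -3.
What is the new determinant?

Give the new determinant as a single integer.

det is linear in row 0: changing M[0][0] by delta changes det by delta * cofactor(0,0).
Cofactor C_00 = (-1)^(0+0) * minor(0,0) = -4
Entry delta = -3 - 1 = -4
Det delta = -4 * -4 = 16
New det = -40 + 16 = -24

Answer: -24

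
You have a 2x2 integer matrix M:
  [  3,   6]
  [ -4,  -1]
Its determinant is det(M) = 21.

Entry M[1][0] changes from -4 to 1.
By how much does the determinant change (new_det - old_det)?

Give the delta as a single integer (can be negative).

Cofactor C_10 = -6
Entry delta = 1 - -4 = 5
Det delta = entry_delta * cofactor = 5 * -6 = -30

Answer: -30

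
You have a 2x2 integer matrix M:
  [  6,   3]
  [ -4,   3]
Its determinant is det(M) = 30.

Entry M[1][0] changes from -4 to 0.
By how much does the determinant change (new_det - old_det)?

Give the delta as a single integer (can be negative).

Cofactor C_10 = -3
Entry delta = 0 - -4 = 4
Det delta = entry_delta * cofactor = 4 * -3 = -12

Answer: -12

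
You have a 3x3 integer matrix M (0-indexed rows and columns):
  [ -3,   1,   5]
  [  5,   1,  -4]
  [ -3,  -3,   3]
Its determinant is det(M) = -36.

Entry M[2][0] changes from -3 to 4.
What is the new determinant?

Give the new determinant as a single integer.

det is linear in row 2: changing M[2][0] by delta changes det by delta * cofactor(2,0).
Cofactor C_20 = (-1)^(2+0) * minor(2,0) = -9
Entry delta = 4 - -3 = 7
Det delta = 7 * -9 = -63
New det = -36 + -63 = -99

Answer: -99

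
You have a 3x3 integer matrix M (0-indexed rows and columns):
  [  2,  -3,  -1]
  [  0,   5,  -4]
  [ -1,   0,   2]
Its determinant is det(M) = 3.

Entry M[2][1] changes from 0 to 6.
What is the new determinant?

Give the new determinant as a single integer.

Answer: 51

Derivation:
det is linear in row 2: changing M[2][1] by delta changes det by delta * cofactor(2,1).
Cofactor C_21 = (-1)^(2+1) * minor(2,1) = 8
Entry delta = 6 - 0 = 6
Det delta = 6 * 8 = 48
New det = 3 + 48 = 51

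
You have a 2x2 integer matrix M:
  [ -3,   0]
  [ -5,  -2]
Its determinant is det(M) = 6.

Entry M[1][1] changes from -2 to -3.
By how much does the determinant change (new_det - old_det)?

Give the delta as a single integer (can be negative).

Answer: 3

Derivation:
Cofactor C_11 = -3
Entry delta = -3 - -2 = -1
Det delta = entry_delta * cofactor = -1 * -3 = 3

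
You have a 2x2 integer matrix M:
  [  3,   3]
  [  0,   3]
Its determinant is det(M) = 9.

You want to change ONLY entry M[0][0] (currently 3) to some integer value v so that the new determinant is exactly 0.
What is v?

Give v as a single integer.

det is linear in entry M[0][0]: det = old_det + (v - 3) * C_00
Cofactor C_00 = 3
Want det = 0: 9 + (v - 3) * 3 = 0
  (v - 3) = -9 / 3 = -3
  v = 3 + (-3) = 0

Answer: 0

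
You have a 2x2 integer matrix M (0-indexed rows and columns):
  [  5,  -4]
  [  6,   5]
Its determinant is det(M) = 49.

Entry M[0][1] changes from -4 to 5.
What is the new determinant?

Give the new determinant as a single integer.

det is linear in row 0: changing M[0][1] by delta changes det by delta * cofactor(0,1).
Cofactor C_01 = (-1)^(0+1) * minor(0,1) = -6
Entry delta = 5 - -4 = 9
Det delta = 9 * -6 = -54
New det = 49 + -54 = -5

Answer: -5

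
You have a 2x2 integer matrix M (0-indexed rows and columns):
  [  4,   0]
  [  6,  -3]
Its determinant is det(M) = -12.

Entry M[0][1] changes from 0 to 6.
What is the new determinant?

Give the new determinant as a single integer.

det is linear in row 0: changing M[0][1] by delta changes det by delta * cofactor(0,1).
Cofactor C_01 = (-1)^(0+1) * minor(0,1) = -6
Entry delta = 6 - 0 = 6
Det delta = 6 * -6 = -36
New det = -12 + -36 = -48

Answer: -48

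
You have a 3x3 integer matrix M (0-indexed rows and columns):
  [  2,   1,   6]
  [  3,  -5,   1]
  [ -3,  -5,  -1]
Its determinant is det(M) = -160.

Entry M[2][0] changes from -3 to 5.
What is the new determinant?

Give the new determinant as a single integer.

Answer: 88

Derivation:
det is linear in row 2: changing M[2][0] by delta changes det by delta * cofactor(2,0).
Cofactor C_20 = (-1)^(2+0) * minor(2,0) = 31
Entry delta = 5 - -3 = 8
Det delta = 8 * 31 = 248
New det = -160 + 248 = 88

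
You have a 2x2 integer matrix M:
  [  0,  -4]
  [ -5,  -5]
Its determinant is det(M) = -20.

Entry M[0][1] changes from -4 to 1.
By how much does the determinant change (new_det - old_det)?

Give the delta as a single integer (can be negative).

Cofactor C_01 = 5
Entry delta = 1 - -4 = 5
Det delta = entry_delta * cofactor = 5 * 5 = 25

Answer: 25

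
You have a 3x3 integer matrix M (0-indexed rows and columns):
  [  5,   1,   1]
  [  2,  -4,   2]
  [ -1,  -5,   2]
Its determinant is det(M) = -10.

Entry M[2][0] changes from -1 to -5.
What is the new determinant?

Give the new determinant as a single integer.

Answer: -34

Derivation:
det is linear in row 2: changing M[2][0] by delta changes det by delta * cofactor(2,0).
Cofactor C_20 = (-1)^(2+0) * minor(2,0) = 6
Entry delta = -5 - -1 = -4
Det delta = -4 * 6 = -24
New det = -10 + -24 = -34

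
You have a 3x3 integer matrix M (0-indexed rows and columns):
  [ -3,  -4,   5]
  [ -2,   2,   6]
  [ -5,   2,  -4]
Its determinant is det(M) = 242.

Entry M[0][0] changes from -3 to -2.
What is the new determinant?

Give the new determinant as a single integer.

Answer: 222

Derivation:
det is linear in row 0: changing M[0][0] by delta changes det by delta * cofactor(0,0).
Cofactor C_00 = (-1)^(0+0) * minor(0,0) = -20
Entry delta = -2 - -3 = 1
Det delta = 1 * -20 = -20
New det = 242 + -20 = 222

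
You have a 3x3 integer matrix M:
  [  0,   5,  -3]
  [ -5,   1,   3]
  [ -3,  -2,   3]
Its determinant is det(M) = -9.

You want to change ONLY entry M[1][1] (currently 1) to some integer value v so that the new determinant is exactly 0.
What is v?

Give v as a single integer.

Answer: 0

Derivation:
det is linear in entry M[1][1]: det = old_det + (v - 1) * C_11
Cofactor C_11 = -9
Want det = 0: -9 + (v - 1) * -9 = 0
  (v - 1) = 9 / -9 = -1
  v = 1 + (-1) = 0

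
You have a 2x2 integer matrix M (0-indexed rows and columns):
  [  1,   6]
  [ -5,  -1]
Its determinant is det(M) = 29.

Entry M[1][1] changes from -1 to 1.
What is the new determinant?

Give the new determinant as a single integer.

det is linear in row 1: changing M[1][1] by delta changes det by delta * cofactor(1,1).
Cofactor C_11 = (-1)^(1+1) * minor(1,1) = 1
Entry delta = 1 - -1 = 2
Det delta = 2 * 1 = 2
New det = 29 + 2 = 31

Answer: 31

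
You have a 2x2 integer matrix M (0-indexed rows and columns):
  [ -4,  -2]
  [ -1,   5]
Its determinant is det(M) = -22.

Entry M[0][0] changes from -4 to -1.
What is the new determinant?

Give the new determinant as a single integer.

det is linear in row 0: changing M[0][0] by delta changes det by delta * cofactor(0,0).
Cofactor C_00 = (-1)^(0+0) * minor(0,0) = 5
Entry delta = -1 - -4 = 3
Det delta = 3 * 5 = 15
New det = -22 + 15 = -7

Answer: -7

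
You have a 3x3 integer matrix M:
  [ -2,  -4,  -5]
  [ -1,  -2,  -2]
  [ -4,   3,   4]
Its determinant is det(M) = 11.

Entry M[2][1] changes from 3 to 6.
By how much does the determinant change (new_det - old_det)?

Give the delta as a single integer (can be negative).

Cofactor C_21 = 1
Entry delta = 6 - 3 = 3
Det delta = entry_delta * cofactor = 3 * 1 = 3

Answer: 3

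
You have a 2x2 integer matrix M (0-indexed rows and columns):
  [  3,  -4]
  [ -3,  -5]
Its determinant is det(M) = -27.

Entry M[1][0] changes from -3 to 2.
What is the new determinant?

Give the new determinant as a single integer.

Answer: -7

Derivation:
det is linear in row 1: changing M[1][0] by delta changes det by delta * cofactor(1,0).
Cofactor C_10 = (-1)^(1+0) * minor(1,0) = 4
Entry delta = 2 - -3 = 5
Det delta = 5 * 4 = 20
New det = -27 + 20 = -7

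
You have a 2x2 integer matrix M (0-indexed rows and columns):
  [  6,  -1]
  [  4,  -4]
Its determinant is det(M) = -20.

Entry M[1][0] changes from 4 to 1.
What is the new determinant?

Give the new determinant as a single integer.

det is linear in row 1: changing M[1][0] by delta changes det by delta * cofactor(1,0).
Cofactor C_10 = (-1)^(1+0) * minor(1,0) = 1
Entry delta = 1 - 4 = -3
Det delta = -3 * 1 = -3
New det = -20 + -3 = -23

Answer: -23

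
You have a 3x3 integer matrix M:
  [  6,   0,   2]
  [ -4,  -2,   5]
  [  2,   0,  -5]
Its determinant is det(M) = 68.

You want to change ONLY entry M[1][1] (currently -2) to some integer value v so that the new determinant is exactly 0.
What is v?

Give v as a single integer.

det is linear in entry M[1][1]: det = old_det + (v - -2) * C_11
Cofactor C_11 = -34
Want det = 0: 68 + (v - -2) * -34 = 0
  (v - -2) = -68 / -34 = 2
  v = -2 + (2) = 0

Answer: 0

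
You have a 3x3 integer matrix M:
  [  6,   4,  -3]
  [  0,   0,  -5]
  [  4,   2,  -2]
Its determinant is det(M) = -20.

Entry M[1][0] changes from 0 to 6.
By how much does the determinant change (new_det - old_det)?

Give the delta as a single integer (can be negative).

Cofactor C_10 = 2
Entry delta = 6 - 0 = 6
Det delta = entry_delta * cofactor = 6 * 2 = 12

Answer: 12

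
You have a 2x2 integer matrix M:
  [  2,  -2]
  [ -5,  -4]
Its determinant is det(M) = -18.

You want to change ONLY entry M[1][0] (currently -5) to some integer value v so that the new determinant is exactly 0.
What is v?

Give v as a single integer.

det is linear in entry M[1][0]: det = old_det + (v - -5) * C_10
Cofactor C_10 = 2
Want det = 0: -18 + (v - -5) * 2 = 0
  (v - -5) = 18 / 2 = 9
  v = -5 + (9) = 4

Answer: 4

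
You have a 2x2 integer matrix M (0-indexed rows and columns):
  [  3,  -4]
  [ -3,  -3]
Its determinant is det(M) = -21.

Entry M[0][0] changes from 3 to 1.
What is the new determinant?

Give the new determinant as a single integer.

det is linear in row 0: changing M[0][0] by delta changes det by delta * cofactor(0,0).
Cofactor C_00 = (-1)^(0+0) * minor(0,0) = -3
Entry delta = 1 - 3 = -2
Det delta = -2 * -3 = 6
New det = -21 + 6 = -15

Answer: -15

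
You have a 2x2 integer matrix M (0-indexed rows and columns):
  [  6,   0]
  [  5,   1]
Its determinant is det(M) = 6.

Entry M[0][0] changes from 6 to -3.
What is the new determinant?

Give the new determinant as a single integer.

Answer: -3

Derivation:
det is linear in row 0: changing M[0][0] by delta changes det by delta * cofactor(0,0).
Cofactor C_00 = (-1)^(0+0) * minor(0,0) = 1
Entry delta = -3 - 6 = -9
Det delta = -9 * 1 = -9
New det = 6 + -9 = -3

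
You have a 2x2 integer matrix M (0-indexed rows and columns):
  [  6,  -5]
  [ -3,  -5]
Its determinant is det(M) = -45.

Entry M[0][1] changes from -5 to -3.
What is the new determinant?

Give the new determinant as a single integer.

Answer: -39

Derivation:
det is linear in row 0: changing M[0][1] by delta changes det by delta * cofactor(0,1).
Cofactor C_01 = (-1)^(0+1) * minor(0,1) = 3
Entry delta = -3 - -5 = 2
Det delta = 2 * 3 = 6
New det = -45 + 6 = -39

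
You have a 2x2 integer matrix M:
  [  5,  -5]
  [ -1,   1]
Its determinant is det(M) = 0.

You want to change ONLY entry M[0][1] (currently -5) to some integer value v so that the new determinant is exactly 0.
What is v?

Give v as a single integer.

det is linear in entry M[0][1]: det = old_det + (v - -5) * C_01
Cofactor C_01 = 1
Want det = 0: 0 + (v - -5) * 1 = 0
  (v - -5) = 0 / 1 = 0
  v = -5 + (0) = -5

Answer: -5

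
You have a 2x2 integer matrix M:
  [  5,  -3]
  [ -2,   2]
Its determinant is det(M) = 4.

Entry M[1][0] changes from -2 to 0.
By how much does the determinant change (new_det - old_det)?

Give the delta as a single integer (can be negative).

Cofactor C_10 = 3
Entry delta = 0 - -2 = 2
Det delta = entry_delta * cofactor = 2 * 3 = 6

Answer: 6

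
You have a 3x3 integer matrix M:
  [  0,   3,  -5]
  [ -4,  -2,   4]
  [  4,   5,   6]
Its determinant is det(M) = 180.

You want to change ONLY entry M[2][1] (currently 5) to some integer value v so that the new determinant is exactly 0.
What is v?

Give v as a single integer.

det is linear in entry M[2][1]: det = old_det + (v - 5) * C_21
Cofactor C_21 = 20
Want det = 0: 180 + (v - 5) * 20 = 0
  (v - 5) = -180 / 20 = -9
  v = 5 + (-9) = -4

Answer: -4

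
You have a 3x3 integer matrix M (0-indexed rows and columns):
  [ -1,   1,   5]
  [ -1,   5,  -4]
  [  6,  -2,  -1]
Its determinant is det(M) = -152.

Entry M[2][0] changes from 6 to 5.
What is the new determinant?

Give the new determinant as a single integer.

det is linear in row 2: changing M[2][0] by delta changes det by delta * cofactor(2,0).
Cofactor C_20 = (-1)^(2+0) * minor(2,0) = -29
Entry delta = 5 - 6 = -1
Det delta = -1 * -29 = 29
New det = -152 + 29 = -123

Answer: -123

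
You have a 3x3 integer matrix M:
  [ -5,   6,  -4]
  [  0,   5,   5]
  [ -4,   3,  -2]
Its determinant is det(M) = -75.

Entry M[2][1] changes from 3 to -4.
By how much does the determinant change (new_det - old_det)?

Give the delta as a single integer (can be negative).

Answer: -175

Derivation:
Cofactor C_21 = 25
Entry delta = -4 - 3 = -7
Det delta = entry_delta * cofactor = -7 * 25 = -175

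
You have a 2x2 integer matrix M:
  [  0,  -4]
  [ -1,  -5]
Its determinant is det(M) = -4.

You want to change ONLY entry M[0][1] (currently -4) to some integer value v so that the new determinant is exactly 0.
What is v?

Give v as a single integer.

Answer: 0

Derivation:
det is linear in entry M[0][1]: det = old_det + (v - -4) * C_01
Cofactor C_01 = 1
Want det = 0: -4 + (v - -4) * 1 = 0
  (v - -4) = 4 / 1 = 4
  v = -4 + (4) = 0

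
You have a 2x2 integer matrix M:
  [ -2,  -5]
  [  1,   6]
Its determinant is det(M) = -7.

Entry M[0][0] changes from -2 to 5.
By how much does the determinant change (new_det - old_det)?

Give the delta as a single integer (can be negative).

Cofactor C_00 = 6
Entry delta = 5 - -2 = 7
Det delta = entry_delta * cofactor = 7 * 6 = 42

Answer: 42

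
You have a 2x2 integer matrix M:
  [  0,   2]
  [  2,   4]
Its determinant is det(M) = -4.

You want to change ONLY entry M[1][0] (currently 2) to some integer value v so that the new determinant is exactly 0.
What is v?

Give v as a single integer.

Answer: 0

Derivation:
det is linear in entry M[1][0]: det = old_det + (v - 2) * C_10
Cofactor C_10 = -2
Want det = 0: -4 + (v - 2) * -2 = 0
  (v - 2) = 4 / -2 = -2
  v = 2 + (-2) = 0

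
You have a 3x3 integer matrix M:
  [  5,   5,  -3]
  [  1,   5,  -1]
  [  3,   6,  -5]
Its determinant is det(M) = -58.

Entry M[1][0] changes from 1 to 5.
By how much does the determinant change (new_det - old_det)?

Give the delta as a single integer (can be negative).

Answer: 28

Derivation:
Cofactor C_10 = 7
Entry delta = 5 - 1 = 4
Det delta = entry_delta * cofactor = 4 * 7 = 28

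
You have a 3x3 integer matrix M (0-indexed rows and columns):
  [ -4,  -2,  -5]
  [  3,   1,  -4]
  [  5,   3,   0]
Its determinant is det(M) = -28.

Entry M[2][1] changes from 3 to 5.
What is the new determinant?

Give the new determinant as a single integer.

det is linear in row 2: changing M[2][1] by delta changes det by delta * cofactor(2,1).
Cofactor C_21 = (-1)^(2+1) * minor(2,1) = -31
Entry delta = 5 - 3 = 2
Det delta = 2 * -31 = -62
New det = -28 + -62 = -90

Answer: -90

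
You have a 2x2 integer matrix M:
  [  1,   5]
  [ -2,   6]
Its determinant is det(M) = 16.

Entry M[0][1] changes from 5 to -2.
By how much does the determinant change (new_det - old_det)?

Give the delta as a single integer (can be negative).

Answer: -14

Derivation:
Cofactor C_01 = 2
Entry delta = -2 - 5 = -7
Det delta = entry_delta * cofactor = -7 * 2 = -14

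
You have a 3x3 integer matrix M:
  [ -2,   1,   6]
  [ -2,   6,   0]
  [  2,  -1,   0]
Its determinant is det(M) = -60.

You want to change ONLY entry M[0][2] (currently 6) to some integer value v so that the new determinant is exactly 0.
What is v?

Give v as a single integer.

det is linear in entry M[0][2]: det = old_det + (v - 6) * C_02
Cofactor C_02 = -10
Want det = 0: -60 + (v - 6) * -10 = 0
  (v - 6) = 60 / -10 = -6
  v = 6 + (-6) = 0

Answer: 0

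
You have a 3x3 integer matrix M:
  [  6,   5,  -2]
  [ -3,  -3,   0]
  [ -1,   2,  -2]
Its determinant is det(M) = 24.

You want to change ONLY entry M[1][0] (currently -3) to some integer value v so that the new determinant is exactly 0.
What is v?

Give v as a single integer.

Answer: -7

Derivation:
det is linear in entry M[1][0]: det = old_det + (v - -3) * C_10
Cofactor C_10 = 6
Want det = 0: 24 + (v - -3) * 6 = 0
  (v - -3) = -24 / 6 = -4
  v = -3 + (-4) = -7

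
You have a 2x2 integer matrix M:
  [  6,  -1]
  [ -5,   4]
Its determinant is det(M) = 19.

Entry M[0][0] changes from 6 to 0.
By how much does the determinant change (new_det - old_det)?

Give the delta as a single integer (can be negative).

Answer: -24

Derivation:
Cofactor C_00 = 4
Entry delta = 0 - 6 = -6
Det delta = entry_delta * cofactor = -6 * 4 = -24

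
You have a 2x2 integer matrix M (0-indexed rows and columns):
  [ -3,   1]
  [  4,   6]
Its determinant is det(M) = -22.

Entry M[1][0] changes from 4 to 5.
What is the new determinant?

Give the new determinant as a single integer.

Answer: -23

Derivation:
det is linear in row 1: changing M[1][0] by delta changes det by delta * cofactor(1,0).
Cofactor C_10 = (-1)^(1+0) * minor(1,0) = -1
Entry delta = 5 - 4 = 1
Det delta = 1 * -1 = -1
New det = -22 + -1 = -23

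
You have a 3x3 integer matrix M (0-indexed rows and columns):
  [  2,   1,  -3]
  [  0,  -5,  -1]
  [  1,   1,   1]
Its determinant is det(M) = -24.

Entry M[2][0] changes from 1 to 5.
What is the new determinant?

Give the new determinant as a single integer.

Answer: -88

Derivation:
det is linear in row 2: changing M[2][0] by delta changes det by delta * cofactor(2,0).
Cofactor C_20 = (-1)^(2+0) * minor(2,0) = -16
Entry delta = 5 - 1 = 4
Det delta = 4 * -16 = -64
New det = -24 + -64 = -88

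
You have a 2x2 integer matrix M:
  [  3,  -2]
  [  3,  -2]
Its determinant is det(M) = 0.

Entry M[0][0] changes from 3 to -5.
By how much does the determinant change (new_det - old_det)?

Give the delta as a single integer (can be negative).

Cofactor C_00 = -2
Entry delta = -5 - 3 = -8
Det delta = entry_delta * cofactor = -8 * -2 = 16

Answer: 16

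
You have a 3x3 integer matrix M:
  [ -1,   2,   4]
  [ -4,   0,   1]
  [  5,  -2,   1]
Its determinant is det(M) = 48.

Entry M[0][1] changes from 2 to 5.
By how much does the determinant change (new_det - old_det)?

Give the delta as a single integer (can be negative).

Answer: 27

Derivation:
Cofactor C_01 = 9
Entry delta = 5 - 2 = 3
Det delta = entry_delta * cofactor = 3 * 9 = 27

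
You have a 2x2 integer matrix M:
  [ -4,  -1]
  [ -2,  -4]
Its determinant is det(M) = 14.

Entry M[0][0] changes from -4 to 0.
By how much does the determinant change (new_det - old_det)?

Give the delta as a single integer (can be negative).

Cofactor C_00 = -4
Entry delta = 0 - -4 = 4
Det delta = entry_delta * cofactor = 4 * -4 = -16

Answer: -16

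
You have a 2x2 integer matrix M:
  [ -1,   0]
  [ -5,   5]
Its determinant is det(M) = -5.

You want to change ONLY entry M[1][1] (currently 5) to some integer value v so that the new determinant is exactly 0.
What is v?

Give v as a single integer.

det is linear in entry M[1][1]: det = old_det + (v - 5) * C_11
Cofactor C_11 = -1
Want det = 0: -5 + (v - 5) * -1 = 0
  (v - 5) = 5 / -1 = -5
  v = 5 + (-5) = 0

Answer: 0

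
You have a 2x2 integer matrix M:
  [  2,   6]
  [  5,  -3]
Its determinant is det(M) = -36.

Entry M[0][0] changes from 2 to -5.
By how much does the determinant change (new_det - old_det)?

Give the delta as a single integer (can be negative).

Cofactor C_00 = -3
Entry delta = -5 - 2 = -7
Det delta = entry_delta * cofactor = -7 * -3 = 21

Answer: 21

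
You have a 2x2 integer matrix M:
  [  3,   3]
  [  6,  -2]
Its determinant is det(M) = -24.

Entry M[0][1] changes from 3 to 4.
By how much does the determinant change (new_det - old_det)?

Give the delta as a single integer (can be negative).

Cofactor C_01 = -6
Entry delta = 4 - 3 = 1
Det delta = entry_delta * cofactor = 1 * -6 = -6

Answer: -6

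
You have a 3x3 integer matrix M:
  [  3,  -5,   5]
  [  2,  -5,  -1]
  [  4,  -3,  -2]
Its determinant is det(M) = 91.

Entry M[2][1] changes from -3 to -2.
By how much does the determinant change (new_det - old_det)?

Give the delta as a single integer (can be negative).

Cofactor C_21 = 13
Entry delta = -2 - -3 = 1
Det delta = entry_delta * cofactor = 1 * 13 = 13

Answer: 13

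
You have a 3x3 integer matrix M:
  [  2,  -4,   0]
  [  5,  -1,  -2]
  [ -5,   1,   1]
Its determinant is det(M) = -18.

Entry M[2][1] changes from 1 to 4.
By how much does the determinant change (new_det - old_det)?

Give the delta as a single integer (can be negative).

Answer: 12

Derivation:
Cofactor C_21 = 4
Entry delta = 4 - 1 = 3
Det delta = entry_delta * cofactor = 3 * 4 = 12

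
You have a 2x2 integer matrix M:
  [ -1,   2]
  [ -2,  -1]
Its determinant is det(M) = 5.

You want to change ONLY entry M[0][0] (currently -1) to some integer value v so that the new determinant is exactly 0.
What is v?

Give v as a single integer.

det is linear in entry M[0][0]: det = old_det + (v - -1) * C_00
Cofactor C_00 = -1
Want det = 0: 5 + (v - -1) * -1 = 0
  (v - -1) = -5 / -1 = 5
  v = -1 + (5) = 4

Answer: 4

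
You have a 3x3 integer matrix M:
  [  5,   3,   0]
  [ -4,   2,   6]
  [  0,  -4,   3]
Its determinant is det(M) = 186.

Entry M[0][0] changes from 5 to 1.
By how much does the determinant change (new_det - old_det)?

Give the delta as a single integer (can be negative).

Cofactor C_00 = 30
Entry delta = 1 - 5 = -4
Det delta = entry_delta * cofactor = -4 * 30 = -120

Answer: -120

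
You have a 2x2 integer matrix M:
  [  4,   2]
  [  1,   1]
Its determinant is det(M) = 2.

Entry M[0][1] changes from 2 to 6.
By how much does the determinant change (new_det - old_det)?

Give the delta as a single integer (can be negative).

Cofactor C_01 = -1
Entry delta = 6 - 2 = 4
Det delta = entry_delta * cofactor = 4 * -1 = -4

Answer: -4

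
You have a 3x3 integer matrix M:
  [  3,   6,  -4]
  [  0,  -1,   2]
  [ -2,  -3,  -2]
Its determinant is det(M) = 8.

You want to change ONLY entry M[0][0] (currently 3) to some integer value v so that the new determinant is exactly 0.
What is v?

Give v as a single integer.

det is linear in entry M[0][0]: det = old_det + (v - 3) * C_00
Cofactor C_00 = 8
Want det = 0: 8 + (v - 3) * 8 = 0
  (v - 3) = -8 / 8 = -1
  v = 3 + (-1) = 2

Answer: 2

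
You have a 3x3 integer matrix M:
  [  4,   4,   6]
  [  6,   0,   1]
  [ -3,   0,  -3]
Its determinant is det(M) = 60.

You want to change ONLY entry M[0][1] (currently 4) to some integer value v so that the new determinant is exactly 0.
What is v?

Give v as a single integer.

Answer: 0

Derivation:
det is linear in entry M[0][1]: det = old_det + (v - 4) * C_01
Cofactor C_01 = 15
Want det = 0: 60 + (v - 4) * 15 = 0
  (v - 4) = -60 / 15 = -4
  v = 4 + (-4) = 0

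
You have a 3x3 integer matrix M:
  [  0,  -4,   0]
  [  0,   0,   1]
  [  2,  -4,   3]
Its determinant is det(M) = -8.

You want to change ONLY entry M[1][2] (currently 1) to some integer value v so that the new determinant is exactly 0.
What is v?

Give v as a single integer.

det is linear in entry M[1][2]: det = old_det + (v - 1) * C_12
Cofactor C_12 = -8
Want det = 0: -8 + (v - 1) * -8 = 0
  (v - 1) = 8 / -8 = -1
  v = 1 + (-1) = 0

Answer: 0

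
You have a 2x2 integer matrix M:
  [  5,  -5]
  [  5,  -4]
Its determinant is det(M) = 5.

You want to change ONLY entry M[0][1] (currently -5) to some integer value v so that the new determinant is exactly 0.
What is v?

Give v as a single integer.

det is linear in entry M[0][1]: det = old_det + (v - -5) * C_01
Cofactor C_01 = -5
Want det = 0: 5 + (v - -5) * -5 = 0
  (v - -5) = -5 / -5 = 1
  v = -5 + (1) = -4

Answer: -4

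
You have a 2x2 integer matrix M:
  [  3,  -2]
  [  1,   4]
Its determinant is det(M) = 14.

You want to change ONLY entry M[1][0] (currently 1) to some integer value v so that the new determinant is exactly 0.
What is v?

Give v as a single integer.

Answer: -6

Derivation:
det is linear in entry M[1][0]: det = old_det + (v - 1) * C_10
Cofactor C_10 = 2
Want det = 0: 14 + (v - 1) * 2 = 0
  (v - 1) = -14 / 2 = -7
  v = 1 + (-7) = -6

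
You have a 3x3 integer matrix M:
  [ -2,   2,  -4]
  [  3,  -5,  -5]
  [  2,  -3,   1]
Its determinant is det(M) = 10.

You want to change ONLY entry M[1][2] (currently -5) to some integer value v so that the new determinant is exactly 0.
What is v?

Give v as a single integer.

Answer: 0

Derivation:
det is linear in entry M[1][2]: det = old_det + (v - -5) * C_12
Cofactor C_12 = -2
Want det = 0: 10 + (v - -5) * -2 = 0
  (v - -5) = -10 / -2 = 5
  v = -5 + (5) = 0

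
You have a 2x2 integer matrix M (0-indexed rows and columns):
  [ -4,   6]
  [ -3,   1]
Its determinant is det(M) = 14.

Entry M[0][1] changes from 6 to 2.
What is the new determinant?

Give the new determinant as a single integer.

det is linear in row 0: changing M[0][1] by delta changes det by delta * cofactor(0,1).
Cofactor C_01 = (-1)^(0+1) * minor(0,1) = 3
Entry delta = 2 - 6 = -4
Det delta = -4 * 3 = -12
New det = 14 + -12 = 2

Answer: 2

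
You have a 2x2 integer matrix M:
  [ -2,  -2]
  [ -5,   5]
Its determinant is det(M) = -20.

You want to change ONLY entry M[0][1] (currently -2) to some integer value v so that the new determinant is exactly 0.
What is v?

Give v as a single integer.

Answer: 2

Derivation:
det is linear in entry M[0][1]: det = old_det + (v - -2) * C_01
Cofactor C_01 = 5
Want det = 0: -20 + (v - -2) * 5 = 0
  (v - -2) = 20 / 5 = 4
  v = -2 + (4) = 2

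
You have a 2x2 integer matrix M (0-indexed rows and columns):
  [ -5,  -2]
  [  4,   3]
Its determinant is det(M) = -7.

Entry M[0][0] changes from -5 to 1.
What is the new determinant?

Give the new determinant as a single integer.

Answer: 11

Derivation:
det is linear in row 0: changing M[0][0] by delta changes det by delta * cofactor(0,0).
Cofactor C_00 = (-1)^(0+0) * minor(0,0) = 3
Entry delta = 1 - -5 = 6
Det delta = 6 * 3 = 18
New det = -7 + 18 = 11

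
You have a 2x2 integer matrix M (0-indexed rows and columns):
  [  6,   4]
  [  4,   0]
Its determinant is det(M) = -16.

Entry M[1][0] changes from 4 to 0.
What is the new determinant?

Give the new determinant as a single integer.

det is linear in row 1: changing M[1][0] by delta changes det by delta * cofactor(1,0).
Cofactor C_10 = (-1)^(1+0) * minor(1,0) = -4
Entry delta = 0 - 4 = -4
Det delta = -4 * -4 = 16
New det = -16 + 16 = 0

Answer: 0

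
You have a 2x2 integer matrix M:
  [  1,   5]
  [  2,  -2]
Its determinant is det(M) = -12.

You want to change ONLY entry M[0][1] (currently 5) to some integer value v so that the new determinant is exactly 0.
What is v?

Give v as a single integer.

Answer: -1

Derivation:
det is linear in entry M[0][1]: det = old_det + (v - 5) * C_01
Cofactor C_01 = -2
Want det = 0: -12 + (v - 5) * -2 = 0
  (v - 5) = 12 / -2 = -6
  v = 5 + (-6) = -1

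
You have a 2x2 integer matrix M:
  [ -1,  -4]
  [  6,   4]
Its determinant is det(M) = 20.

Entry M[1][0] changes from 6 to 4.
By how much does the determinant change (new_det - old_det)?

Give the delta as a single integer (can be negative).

Cofactor C_10 = 4
Entry delta = 4 - 6 = -2
Det delta = entry_delta * cofactor = -2 * 4 = -8

Answer: -8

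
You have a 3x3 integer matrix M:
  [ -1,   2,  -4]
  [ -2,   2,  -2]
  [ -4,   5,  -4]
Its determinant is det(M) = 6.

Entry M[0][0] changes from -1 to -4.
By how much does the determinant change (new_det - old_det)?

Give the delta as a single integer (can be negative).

Answer: -6

Derivation:
Cofactor C_00 = 2
Entry delta = -4 - -1 = -3
Det delta = entry_delta * cofactor = -3 * 2 = -6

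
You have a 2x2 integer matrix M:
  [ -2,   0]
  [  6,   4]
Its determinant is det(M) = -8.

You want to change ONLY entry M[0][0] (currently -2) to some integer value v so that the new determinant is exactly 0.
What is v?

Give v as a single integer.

det is linear in entry M[0][0]: det = old_det + (v - -2) * C_00
Cofactor C_00 = 4
Want det = 0: -8 + (v - -2) * 4 = 0
  (v - -2) = 8 / 4 = 2
  v = -2 + (2) = 0

Answer: 0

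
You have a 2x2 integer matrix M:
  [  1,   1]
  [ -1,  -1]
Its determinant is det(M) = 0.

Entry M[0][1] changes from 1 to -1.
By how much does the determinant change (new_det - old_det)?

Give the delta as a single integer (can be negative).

Answer: -2

Derivation:
Cofactor C_01 = 1
Entry delta = -1 - 1 = -2
Det delta = entry_delta * cofactor = -2 * 1 = -2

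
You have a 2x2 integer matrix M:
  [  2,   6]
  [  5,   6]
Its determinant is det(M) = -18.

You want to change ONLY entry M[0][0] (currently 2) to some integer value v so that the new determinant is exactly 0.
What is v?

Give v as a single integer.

det is linear in entry M[0][0]: det = old_det + (v - 2) * C_00
Cofactor C_00 = 6
Want det = 0: -18 + (v - 2) * 6 = 0
  (v - 2) = 18 / 6 = 3
  v = 2 + (3) = 5

Answer: 5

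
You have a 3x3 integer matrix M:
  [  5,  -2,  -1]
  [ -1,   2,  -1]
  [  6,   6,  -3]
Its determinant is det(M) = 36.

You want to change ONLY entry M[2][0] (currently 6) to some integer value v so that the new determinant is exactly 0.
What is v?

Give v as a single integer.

det is linear in entry M[2][0]: det = old_det + (v - 6) * C_20
Cofactor C_20 = 4
Want det = 0: 36 + (v - 6) * 4 = 0
  (v - 6) = -36 / 4 = -9
  v = 6 + (-9) = -3

Answer: -3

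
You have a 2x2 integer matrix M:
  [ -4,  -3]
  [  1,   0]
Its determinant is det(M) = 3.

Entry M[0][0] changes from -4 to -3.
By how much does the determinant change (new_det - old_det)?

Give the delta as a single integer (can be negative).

Cofactor C_00 = 0
Entry delta = -3 - -4 = 1
Det delta = entry_delta * cofactor = 1 * 0 = 0

Answer: 0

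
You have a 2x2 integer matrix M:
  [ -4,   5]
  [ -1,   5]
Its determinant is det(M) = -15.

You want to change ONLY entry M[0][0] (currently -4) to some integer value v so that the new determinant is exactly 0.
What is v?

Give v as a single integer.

Answer: -1

Derivation:
det is linear in entry M[0][0]: det = old_det + (v - -4) * C_00
Cofactor C_00 = 5
Want det = 0: -15 + (v - -4) * 5 = 0
  (v - -4) = 15 / 5 = 3
  v = -4 + (3) = -1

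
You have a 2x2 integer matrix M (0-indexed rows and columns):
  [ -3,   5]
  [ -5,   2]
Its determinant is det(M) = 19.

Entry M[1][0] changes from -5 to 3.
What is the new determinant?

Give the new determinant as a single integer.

Answer: -21

Derivation:
det is linear in row 1: changing M[1][0] by delta changes det by delta * cofactor(1,0).
Cofactor C_10 = (-1)^(1+0) * minor(1,0) = -5
Entry delta = 3 - -5 = 8
Det delta = 8 * -5 = -40
New det = 19 + -40 = -21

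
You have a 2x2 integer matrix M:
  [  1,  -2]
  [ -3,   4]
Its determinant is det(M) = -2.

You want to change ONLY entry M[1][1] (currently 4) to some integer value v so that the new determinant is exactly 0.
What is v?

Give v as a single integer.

det is linear in entry M[1][1]: det = old_det + (v - 4) * C_11
Cofactor C_11 = 1
Want det = 0: -2 + (v - 4) * 1 = 0
  (v - 4) = 2 / 1 = 2
  v = 4 + (2) = 6

Answer: 6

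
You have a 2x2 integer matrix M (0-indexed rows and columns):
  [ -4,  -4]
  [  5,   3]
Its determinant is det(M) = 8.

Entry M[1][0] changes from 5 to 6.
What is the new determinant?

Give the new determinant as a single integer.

det is linear in row 1: changing M[1][0] by delta changes det by delta * cofactor(1,0).
Cofactor C_10 = (-1)^(1+0) * minor(1,0) = 4
Entry delta = 6 - 5 = 1
Det delta = 1 * 4 = 4
New det = 8 + 4 = 12

Answer: 12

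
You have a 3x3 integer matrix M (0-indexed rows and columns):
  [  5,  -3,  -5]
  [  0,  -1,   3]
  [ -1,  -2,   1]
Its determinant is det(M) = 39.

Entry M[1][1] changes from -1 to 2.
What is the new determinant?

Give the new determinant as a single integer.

Answer: 39

Derivation:
det is linear in row 1: changing M[1][1] by delta changes det by delta * cofactor(1,1).
Cofactor C_11 = (-1)^(1+1) * minor(1,1) = 0
Entry delta = 2 - -1 = 3
Det delta = 3 * 0 = 0
New det = 39 + 0 = 39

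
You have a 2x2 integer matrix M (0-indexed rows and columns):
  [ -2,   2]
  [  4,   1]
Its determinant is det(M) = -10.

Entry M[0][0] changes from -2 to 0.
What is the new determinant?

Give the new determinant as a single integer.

det is linear in row 0: changing M[0][0] by delta changes det by delta * cofactor(0,0).
Cofactor C_00 = (-1)^(0+0) * minor(0,0) = 1
Entry delta = 0 - -2 = 2
Det delta = 2 * 1 = 2
New det = -10 + 2 = -8

Answer: -8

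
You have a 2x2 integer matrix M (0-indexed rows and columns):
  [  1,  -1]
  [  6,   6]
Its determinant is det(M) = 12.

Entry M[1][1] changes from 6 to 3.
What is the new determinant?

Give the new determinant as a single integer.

det is linear in row 1: changing M[1][1] by delta changes det by delta * cofactor(1,1).
Cofactor C_11 = (-1)^(1+1) * minor(1,1) = 1
Entry delta = 3 - 6 = -3
Det delta = -3 * 1 = -3
New det = 12 + -3 = 9

Answer: 9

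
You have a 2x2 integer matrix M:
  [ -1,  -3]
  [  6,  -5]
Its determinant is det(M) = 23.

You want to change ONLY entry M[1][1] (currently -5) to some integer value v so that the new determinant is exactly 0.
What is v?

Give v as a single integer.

det is linear in entry M[1][1]: det = old_det + (v - -5) * C_11
Cofactor C_11 = -1
Want det = 0: 23 + (v - -5) * -1 = 0
  (v - -5) = -23 / -1 = 23
  v = -5 + (23) = 18

Answer: 18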